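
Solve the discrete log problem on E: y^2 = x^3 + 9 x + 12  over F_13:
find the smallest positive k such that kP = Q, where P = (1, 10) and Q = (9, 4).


Enumerate multiples of P until we hit Q = (9, 4):
  1P = (1, 10)
  2P = (2, 5)
  3P = (9, 4)
Match found at i = 3.

k = 3


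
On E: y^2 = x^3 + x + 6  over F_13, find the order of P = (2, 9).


Compute successive multiples of P until we hit O:
  1P = (2, 9)
  2P = (9, 4)
  3P = (11, 3)
  4P = (12, 2)
  5P = (3, 6)
  6P = (4, 10)
  7P = (4, 3)
  8P = (3, 7)
  ... (continuing to 13P)
  13P = O

ord(P) = 13


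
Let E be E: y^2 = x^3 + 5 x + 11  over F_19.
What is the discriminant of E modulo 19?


4 a^3 + 27 b^2 = 4*5^3 + 27*11^2 = 500 + 3267 = 3767
Delta = -16 * (3767) = -60272
Delta mod 19 = 15

Delta = 15 (mod 19)


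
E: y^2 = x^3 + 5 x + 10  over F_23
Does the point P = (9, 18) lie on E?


Check whether y^2 = x^3 + 5 x + 10 (mod 23) for (x, y) = (9, 18).
LHS: y^2 = 18^2 mod 23 = 2
RHS: x^3 + 5 x + 10 = 9^3 + 5*9 + 10 mod 23 = 2
LHS = RHS

Yes, on the curve


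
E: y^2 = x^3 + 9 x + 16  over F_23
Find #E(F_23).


For each x in F_23, count y with y^2 = x^3 + 9 x + 16 mod 23:
  x = 0: RHS = 16, y in [4, 19]  -> 2 point(s)
  x = 1: RHS = 3, y in [7, 16]  -> 2 point(s)
  x = 3: RHS = 1, y in [1, 22]  -> 2 point(s)
  x = 4: RHS = 1, y in [1, 22]  -> 2 point(s)
  x = 5: RHS = 2, y in [5, 18]  -> 2 point(s)
  x = 7: RHS = 8, y in [10, 13]  -> 2 point(s)
  x = 8: RHS = 2, y in [5, 18]  -> 2 point(s)
  x = 10: RHS = 2, y in [5, 18]  -> 2 point(s)
  x = 12: RHS = 12, y in [9, 14]  -> 2 point(s)
  x = 16: RHS = 1, y in [1, 22]  -> 2 point(s)
  x = 19: RHS = 8, y in [10, 13]  -> 2 point(s)
  x = 20: RHS = 8, y in [10, 13]  -> 2 point(s)
  x = 21: RHS = 13, y in [6, 17]  -> 2 point(s)
  x = 22: RHS = 6, y in [11, 12]  -> 2 point(s)
Affine points: 28. Add the point at infinity: total = 29.

#E(F_23) = 29


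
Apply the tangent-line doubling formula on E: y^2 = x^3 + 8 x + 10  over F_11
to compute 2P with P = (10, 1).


Doubling: s = (3 x1^2 + a) / (2 y1)
s = (3*10^2 + 8) / (2*1) mod 11 = 0
x3 = s^2 - 2 x1 mod 11 = 0^2 - 2*10 = 2
y3 = s (x1 - x3) - y1 mod 11 = 0 * (10 - 2) - 1 = 10

2P = (2, 10)


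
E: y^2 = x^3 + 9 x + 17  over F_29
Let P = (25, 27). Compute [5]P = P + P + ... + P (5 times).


k = 5 = 101_2 (binary, LSB first: 101)
Double-and-add from P = (25, 27):
  bit 0 = 1: acc = O + (25, 27) = (25, 27)
  bit 1 = 0: acc unchanged = (25, 27)
  bit 2 = 1: acc = (25, 27) + (3, 10) = (14, 25)

5P = (14, 25)


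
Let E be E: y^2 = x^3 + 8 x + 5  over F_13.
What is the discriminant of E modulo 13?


4 a^3 + 27 b^2 = 4*8^3 + 27*5^2 = 2048 + 675 = 2723
Delta = -16 * (2723) = -43568
Delta mod 13 = 8

Delta = 8 (mod 13)


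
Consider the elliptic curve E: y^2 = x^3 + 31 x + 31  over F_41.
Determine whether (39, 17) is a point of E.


Check whether y^2 = x^3 + 31 x + 31 (mod 41) for (x, y) = (39, 17).
LHS: y^2 = 17^2 mod 41 = 2
RHS: x^3 + 31 x + 31 = 39^3 + 31*39 + 31 mod 41 = 2
LHS = RHS

Yes, on the curve


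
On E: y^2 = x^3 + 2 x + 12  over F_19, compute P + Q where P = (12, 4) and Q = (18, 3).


P != Q, so use the chord formula.
s = (y2 - y1) / (x2 - x1) = (18) / (6) mod 19 = 3
x3 = s^2 - x1 - x2 mod 19 = 3^2 - 12 - 18 = 17
y3 = s (x1 - x3) - y1 mod 19 = 3 * (12 - 17) - 4 = 0

P + Q = (17, 0)


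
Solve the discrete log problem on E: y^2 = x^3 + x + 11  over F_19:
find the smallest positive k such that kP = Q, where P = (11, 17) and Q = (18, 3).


Enumerate multiples of P until we hit Q = (18, 3):
  1P = (11, 17)
  2P = (13, 13)
  3P = (18, 16)
  4P = (16, 0)
  5P = (18, 3)
Match found at i = 5.

k = 5


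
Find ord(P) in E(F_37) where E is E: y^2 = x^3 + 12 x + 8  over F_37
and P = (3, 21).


Compute successive multiples of P until we hit O:
  1P = (3, 21)
  2P = (6, 0)
  3P = (3, 16)
  4P = O

ord(P) = 4


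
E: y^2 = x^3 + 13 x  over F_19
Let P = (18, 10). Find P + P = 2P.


Doubling: s = (3 x1^2 + a) / (2 y1)
s = (3*18^2 + 13) / (2*10) mod 19 = 16
x3 = s^2 - 2 x1 mod 19 = 16^2 - 2*18 = 11
y3 = s (x1 - x3) - y1 mod 19 = 16 * (18 - 11) - 10 = 7

2P = (11, 7)


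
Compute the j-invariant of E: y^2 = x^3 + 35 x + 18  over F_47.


Delta = -16(4 a^3 + 27 b^2) mod 47 = 46
-1728 * (4 a)^3 = -1728 * (4*35)^3 mod 47 = 36
j = 36 * 46^(-1) mod 47 = 11

j = 11 (mod 47)


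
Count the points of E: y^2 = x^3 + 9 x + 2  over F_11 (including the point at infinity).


For each x in F_11, count y with y^2 = x^3 + 9 x + 2 mod 11:
  x = 1: RHS = 1, y in [1, 10]  -> 2 point(s)
  x = 3: RHS = 1, y in [1, 10]  -> 2 point(s)
  x = 4: RHS = 3, y in [5, 6]  -> 2 point(s)
  x = 7: RHS = 1, y in [1, 10]  -> 2 point(s)
  x = 8: RHS = 3, y in [5, 6]  -> 2 point(s)
  x = 9: RHS = 9, y in [3, 8]  -> 2 point(s)
  x = 10: RHS = 3, y in [5, 6]  -> 2 point(s)
Affine points: 14. Add the point at infinity: total = 15.

#E(F_11) = 15


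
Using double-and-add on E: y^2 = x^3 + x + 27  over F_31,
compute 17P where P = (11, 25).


k = 17 = 10001_2 (binary, LSB first: 10001)
Double-and-add from P = (11, 25):
  bit 0 = 1: acc = O + (11, 25) = (11, 25)
  bit 1 = 0: acc unchanged = (11, 25)
  bit 2 = 0: acc unchanged = (11, 25)
  bit 3 = 0: acc unchanged = (11, 25)
  bit 4 = 1: acc = (11, 25) + (22, 23) = (7, 25)

17P = (7, 25)


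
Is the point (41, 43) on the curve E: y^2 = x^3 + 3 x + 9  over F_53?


Check whether y^2 = x^3 + 3 x + 9 (mod 53) for (x, y) = (41, 43).
LHS: y^2 = 43^2 mod 53 = 47
RHS: x^3 + 3 x + 9 = 41^3 + 3*41 + 9 mod 53 = 47
LHS = RHS

Yes, on the curve


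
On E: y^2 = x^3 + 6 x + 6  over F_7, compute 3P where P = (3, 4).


k = 3 = 11_2 (binary, LSB first: 11)
Double-and-add from P = (3, 4):
  bit 0 = 1: acc = O + (3, 4) = (3, 4)
  bit 1 = 1: acc = (3, 4) + (5, 0) = (3, 3)

3P = (3, 3)


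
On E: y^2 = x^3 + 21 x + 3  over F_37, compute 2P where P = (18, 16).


Doubling: s = (3 x1^2 + a) / (2 y1)
s = (3*18^2 + 21) / (2*16) mod 37 = 16
x3 = s^2 - 2 x1 mod 37 = 16^2 - 2*18 = 35
y3 = s (x1 - x3) - y1 mod 37 = 16 * (18 - 35) - 16 = 8

2P = (35, 8)


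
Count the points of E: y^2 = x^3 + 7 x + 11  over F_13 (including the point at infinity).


For each x in F_13, count y with y^2 = x^3 + 7 x + 11 mod 13:
  x = 4: RHS = 12, y in [5, 8]  -> 2 point(s)
  x = 6: RHS = 9, y in [3, 10]  -> 2 point(s)
  x = 7: RHS = 0, y in [0]  -> 1 point(s)
  x = 9: RHS = 10, y in [6, 7]  -> 2 point(s)
  x = 12: RHS = 3, y in [4, 9]  -> 2 point(s)
Affine points: 9. Add the point at infinity: total = 10.

#E(F_13) = 10


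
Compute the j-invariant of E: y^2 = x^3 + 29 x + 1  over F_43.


Delta = -16(4 a^3 + 27 b^2) mod 43 = 2
-1728 * (4 a)^3 = -1728 * (4*29)^3 mod 43 = 32
j = 32 * 2^(-1) mod 43 = 16

j = 16 (mod 43)


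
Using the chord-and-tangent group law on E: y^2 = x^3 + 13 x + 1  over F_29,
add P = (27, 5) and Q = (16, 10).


P != Q, so use the chord formula.
s = (y2 - y1) / (x2 - x1) = (5) / (18) mod 29 = 18
x3 = s^2 - x1 - x2 mod 29 = 18^2 - 27 - 16 = 20
y3 = s (x1 - x3) - y1 mod 29 = 18 * (27 - 20) - 5 = 5

P + Q = (20, 5)


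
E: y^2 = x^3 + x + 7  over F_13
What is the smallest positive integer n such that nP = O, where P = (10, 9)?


Compute successive multiples of P until we hit O:
  1P = (10, 9)
  2P = (2, 2)
  3P = (4, 6)
  4P = (9, 11)
  5P = (11, 6)
  6P = (1, 3)
  7P = (1, 10)
  8P = (11, 7)
  ... (continuing to 13P)
  13P = O

ord(P) = 13


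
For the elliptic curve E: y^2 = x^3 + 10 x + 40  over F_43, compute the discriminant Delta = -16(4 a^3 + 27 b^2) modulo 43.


4 a^3 + 27 b^2 = 4*10^3 + 27*40^2 = 4000 + 43200 = 47200
Delta = -16 * (47200) = -755200
Delta mod 43 = 9

Delta = 9 (mod 43)


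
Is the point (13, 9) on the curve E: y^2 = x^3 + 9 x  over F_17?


Check whether y^2 = x^3 + 9 x + 0 (mod 17) for (x, y) = (13, 9).
LHS: y^2 = 9^2 mod 17 = 13
RHS: x^3 + 9 x + 0 = 13^3 + 9*13 + 0 mod 17 = 2
LHS != RHS

No, not on the curve


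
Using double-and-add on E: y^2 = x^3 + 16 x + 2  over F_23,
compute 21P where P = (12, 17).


k = 21 = 10101_2 (binary, LSB first: 10101)
Double-and-add from P = (12, 17):
  bit 0 = 1: acc = O + (12, 17) = (12, 17)
  bit 1 = 0: acc unchanged = (12, 17)
  bit 2 = 1: acc = (12, 17) + (9, 1) = (10, 9)
  bit 3 = 0: acc unchanged = (10, 9)
  bit 4 = 1: acc = (10, 9) + (21, 13) = (10, 14)

21P = (10, 14)


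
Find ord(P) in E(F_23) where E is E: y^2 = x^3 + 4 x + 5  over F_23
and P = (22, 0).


Compute successive multiples of P until we hit O:
  1P = (22, 0)
  2P = O

ord(P) = 2


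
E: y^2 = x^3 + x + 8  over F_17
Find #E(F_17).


For each x in F_17, count y with y^2 = x^3 + 1 x + 8 mod 17:
  x = 0: RHS = 8, y in [5, 12]  -> 2 point(s)
  x = 2: RHS = 1, y in [1, 16]  -> 2 point(s)
  x = 3: RHS = 4, y in [2, 15]  -> 2 point(s)
  x = 4: RHS = 8, y in [5, 12]  -> 2 point(s)
  x = 5: RHS = 2, y in [6, 11]  -> 2 point(s)
  x = 6: RHS = 9, y in [3, 14]  -> 2 point(s)
  x = 7: RHS = 1, y in [1, 16]  -> 2 point(s)
  x = 8: RHS = 1, y in [1, 16]  -> 2 point(s)
  x = 9: RHS = 15, y in [7, 10]  -> 2 point(s)
  x = 10: RHS = 15, y in [7, 10]  -> 2 point(s)
  x = 13: RHS = 8, y in [5, 12]  -> 2 point(s)
  x = 15: RHS = 15, y in [7, 10]  -> 2 point(s)
Affine points: 24. Add the point at infinity: total = 25.

#E(F_17) = 25


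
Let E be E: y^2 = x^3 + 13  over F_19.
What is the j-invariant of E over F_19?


Delta = -16(4 a^3 + 27 b^2) mod 19 = 9
-1728 * (4 a)^3 = -1728 * (4*0)^3 mod 19 = 0
j = 0 * 9^(-1) mod 19 = 0

j = 0 (mod 19)


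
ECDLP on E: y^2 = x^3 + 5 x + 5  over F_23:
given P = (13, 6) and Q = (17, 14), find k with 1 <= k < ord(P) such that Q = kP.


Enumerate multiples of P until we hit Q = (17, 14):
  1P = (13, 6)
  2P = (3, 22)
  3P = (16, 8)
  4P = (20, 20)
  5P = (17, 9)
  6P = (18, 19)
  7P = (19, 6)
  8P = (14, 17)
  9P = (2, 0)
  10P = (14, 6)
  11P = (19, 17)
  12P = (18, 4)
  13P = (17, 14)
Match found at i = 13.

k = 13


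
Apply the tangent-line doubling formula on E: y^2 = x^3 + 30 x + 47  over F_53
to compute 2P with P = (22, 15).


Doubling: s = (3 x1^2 + a) / (2 y1)
s = (3*22^2 + 30) / (2*15) mod 53 = 7
x3 = s^2 - 2 x1 mod 53 = 7^2 - 2*22 = 5
y3 = s (x1 - x3) - y1 mod 53 = 7 * (22 - 5) - 15 = 51

2P = (5, 51)


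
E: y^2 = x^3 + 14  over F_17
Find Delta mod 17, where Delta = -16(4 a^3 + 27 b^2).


4 a^3 + 27 b^2 = 4*0^3 + 27*14^2 = 0 + 5292 = 5292
Delta = -16 * (5292) = -84672
Delta mod 17 = 5

Delta = 5 (mod 17)


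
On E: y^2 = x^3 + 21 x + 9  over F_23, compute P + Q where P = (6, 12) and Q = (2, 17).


P != Q, so use the chord formula.
s = (y2 - y1) / (x2 - x1) = (5) / (19) mod 23 = 16
x3 = s^2 - x1 - x2 mod 23 = 16^2 - 6 - 2 = 18
y3 = s (x1 - x3) - y1 mod 23 = 16 * (6 - 18) - 12 = 3

P + Q = (18, 3)


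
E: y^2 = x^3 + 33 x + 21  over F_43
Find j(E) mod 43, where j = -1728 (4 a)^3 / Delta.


Delta = -16(4 a^3 + 27 b^2) mod 43 = 37
-1728 * (4 a)^3 = -1728 * (4*33)^3 mod 43 = 42
j = 42 * 37^(-1) mod 43 = 36

j = 36 (mod 43)


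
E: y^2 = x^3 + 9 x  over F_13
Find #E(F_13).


For each x in F_13, count y with y^2 = x^3 + 9 x + 0 mod 13:
  x = 0: RHS = 0, y in [0]  -> 1 point(s)
  x = 1: RHS = 10, y in [6, 7]  -> 2 point(s)
  x = 2: RHS = 0, y in [0]  -> 1 point(s)
  x = 4: RHS = 9, y in [3, 10]  -> 2 point(s)
  x = 5: RHS = 1, y in [1, 12]  -> 2 point(s)
  x = 6: RHS = 10, y in [6, 7]  -> 2 point(s)
  x = 7: RHS = 3, y in [4, 9]  -> 2 point(s)
  x = 8: RHS = 12, y in [5, 8]  -> 2 point(s)
  x = 9: RHS = 4, y in [2, 11]  -> 2 point(s)
  x = 11: RHS = 0, y in [0]  -> 1 point(s)
  x = 12: RHS = 3, y in [4, 9]  -> 2 point(s)
Affine points: 19. Add the point at infinity: total = 20.

#E(F_13) = 20


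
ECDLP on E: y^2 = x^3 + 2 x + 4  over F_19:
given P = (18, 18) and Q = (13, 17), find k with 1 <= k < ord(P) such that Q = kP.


Enumerate multiples of P until we hit Q = (13, 17):
  1P = (18, 18)
  2P = (13, 17)
Match found at i = 2.

k = 2


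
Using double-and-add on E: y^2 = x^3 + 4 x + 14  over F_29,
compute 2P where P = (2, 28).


k = 2 = 10_2 (binary, LSB first: 01)
Double-and-add from P = (2, 28):
  bit 0 = 0: acc unchanged = O
  bit 1 = 1: acc = O + (2, 1) = (2, 1)

2P = (2, 1)


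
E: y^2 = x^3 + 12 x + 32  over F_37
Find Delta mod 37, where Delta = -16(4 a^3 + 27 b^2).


4 a^3 + 27 b^2 = 4*12^3 + 27*32^2 = 6912 + 27648 = 34560
Delta = -16 * (34560) = -552960
Delta mod 37 = 5

Delta = 5 (mod 37)


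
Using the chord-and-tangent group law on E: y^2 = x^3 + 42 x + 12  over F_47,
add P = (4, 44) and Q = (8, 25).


P != Q, so use the chord formula.
s = (y2 - y1) / (x2 - x1) = (28) / (4) mod 47 = 7
x3 = s^2 - x1 - x2 mod 47 = 7^2 - 4 - 8 = 37
y3 = s (x1 - x3) - y1 mod 47 = 7 * (4 - 37) - 44 = 7

P + Q = (37, 7)


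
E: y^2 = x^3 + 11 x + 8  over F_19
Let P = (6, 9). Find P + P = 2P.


Doubling: s = (3 x1^2 + a) / (2 y1)
s = (3*6^2 + 11) / (2*9) mod 19 = 14
x3 = s^2 - 2 x1 mod 19 = 14^2 - 2*6 = 13
y3 = s (x1 - x3) - y1 mod 19 = 14 * (6 - 13) - 9 = 7

2P = (13, 7)


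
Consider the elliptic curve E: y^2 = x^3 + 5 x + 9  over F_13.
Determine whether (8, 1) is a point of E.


Check whether y^2 = x^3 + 5 x + 9 (mod 13) for (x, y) = (8, 1).
LHS: y^2 = 1^2 mod 13 = 1
RHS: x^3 + 5 x + 9 = 8^3 + 5*8 + 9 mod 13 = 2
LHS != RHS

No, not on the curve


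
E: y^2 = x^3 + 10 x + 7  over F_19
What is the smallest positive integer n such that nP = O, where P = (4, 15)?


Compute successive multiples of P until we hit O:
  1P = (4, 15)
  2P = (3, 11)
  3P = (9, 3)
  4P = (11, 17)
  5P = (13, 15)
  6P = (2, 4)
  7P = (10, 9)
  8P = (6, 6)
  ... (continuing to 27P)
  27P = O

ord(P) = 27


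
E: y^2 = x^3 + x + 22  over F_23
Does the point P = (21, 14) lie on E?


Check whether y^2 = x^3 + 1 x + 22 (mod 23) for (x, y) = (21, 14).
LHS: y^2 = 14^2 mod 23 = 12
RHS: x^3 + 1 x + 22 = 21^3 + 1*21 + 22 mod 23 = 12
LHS = RHS

Yes, on the curve


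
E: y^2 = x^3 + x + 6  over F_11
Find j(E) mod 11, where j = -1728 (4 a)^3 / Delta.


Delta = -16(4 a^3 + 27 b^2) mod 11 = 4
-1728 * (4 a)^3 = -1728 * (4*1)^3 mod 11 = 2
j = 2 * 4^(-1) mod 11 = 6

j = 6 (mod 11)


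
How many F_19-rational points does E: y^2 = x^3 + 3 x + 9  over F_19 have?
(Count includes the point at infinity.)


For each x in F_19, count y with y^2 = x^3 + 3 x + 9 mod 19:
  x = 0: RHS = 9, y in [3, 16]  -> 2 point(s)
  x = 2: RHS = 4, y in [2, 17]  -> 2 point(s)
  x = 3: RHS = 7, y in [8, 11]  -> 2 point(s)
  x = 4: RHS = 9, y in [3, 16]  -> 2 point(s)
  x = 5: RHS = 16, y in [4, 15]  -> 2 point(s)
  x = 9: RHS = 5, y in [9, 10]  -> 2 point(s)
  x = 11: RHS = 5, y in [9, 10]  -> 2 point(s)
  x = 12: RHS = 6, y in [5, 14]  -> 2 point(s)
  x = 15: RHS = 9, y in [3, 16]  -> 2 point(s)
  x = 16: RHS = 11, y in [7, 12]  -> 2 point(s)
  x = 18: RHS = 5, y in [9, 10]  -> 2 point(s)
Affine points: 22. Add the point at infinity: total = 23.

#E(F_19) = 23


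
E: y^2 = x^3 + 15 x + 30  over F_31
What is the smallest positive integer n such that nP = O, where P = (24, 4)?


Compute successive multiples of P until we hit O:
  1P = (24, 4)
  2P = (23, 24)
  3P = (12, 4)
  4P = (26, 27)
  5P = (28, 12)
  6P = (14, 16)
  7P = (18, 26)
  8P = (30, 18)
  ... (continuing to 25P)
  25P = O

ord(P) = 25


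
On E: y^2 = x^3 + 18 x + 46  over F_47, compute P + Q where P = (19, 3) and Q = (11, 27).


P != Q, so use the chord formula.
s = (y2 - y1) / (x2 - x1) = (24) / (39) mod 47 = 44
x3 = s^2 - x1 - x2 mod 47 = 44^2 - 19 - 11 = 26
y3 = s (x1 - x3) - y1 mod 47 = 44 * (19 - 26) - 3 = 18

P + Q = (26, 18)


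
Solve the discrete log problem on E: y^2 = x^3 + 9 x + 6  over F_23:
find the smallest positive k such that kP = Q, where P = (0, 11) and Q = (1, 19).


Enumerate multiples of P until we hit Q = (1, 19):
  1P = (0, 11)
  2P = (12, 5)
  3P = (17, 9)
  4P = (1, 4)
  5P = (2, 3)
  6P = (14, 22)
  7P = (21, 7)
  8P = (6, 0)
  9P = (21, 16)
  10P = (14, 1)
  11P = (2, 20)
  12P = (1, 19)
Match found at i = 12.

k = 12


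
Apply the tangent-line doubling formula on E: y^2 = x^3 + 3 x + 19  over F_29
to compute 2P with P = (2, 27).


Doubling: s = (3 x1^2 + a) / (2 y1)
s = (3*2^2 + 3) / (2*27) mod 29 = 18
x3 = s^2 - 2 x1 mod 29 = 18^2 - 2*2 = 1
y3 = s (x1 - x3) - y1 mod 29 = 18 * (2 - 1) - 27 = 20

2P = (1, 20)


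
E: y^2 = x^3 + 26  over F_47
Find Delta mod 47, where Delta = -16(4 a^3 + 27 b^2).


4 a^3 + 27 b^2 = 4*0^3 + 27*26^2 = 0 + 18252 = 18252
Delta = -16 * (18252) = -292032
Delta mod 47 = 26

Delta = 26 (mod 47)


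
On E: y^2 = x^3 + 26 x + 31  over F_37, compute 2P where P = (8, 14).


k = 2 = 10_2 (binary, LSB first: 01)
Double-and-add from P = (8, 14):
  bit 0 = 0: acc unchanged = O
  bit 1 = 1: acc = O + (18, 35) = (18, 35)

2P = (18, 35)


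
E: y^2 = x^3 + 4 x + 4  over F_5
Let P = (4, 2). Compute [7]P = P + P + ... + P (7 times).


k = 7 = 111_2 (binary, LSB first: 111)
Double-and-add from P = (4, 2):
  bit 0 = 1: acc = O + (4, 2) = (4, 2)
  bit 1 = 1: acc = (4, 2) + (1, 2) = (0, 3)
  bit 2 = 1: acc = (0, 3) + (2, 0) = (4, 3)

7P = (4, 3)


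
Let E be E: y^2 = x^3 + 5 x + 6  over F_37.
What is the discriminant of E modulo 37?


4 a^3 + 27 b^2 = 4*5^3 + 27*6^2 = 500 + 972 = 1472
Delta = -16 * (1472) = -23552
Delta mod 37 = 17

Delta = 17 (mod 37)


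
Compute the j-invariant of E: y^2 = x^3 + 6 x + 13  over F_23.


Delta = -16(4 a^3 + 27 b^2) mod 23 = 16
-1728 * (4 a)^3 = -1728 * (4*6)^3 mod 23 = 20
j = 20 * 16^(-1) mod 23 = 7

j = 7 (mod 23)


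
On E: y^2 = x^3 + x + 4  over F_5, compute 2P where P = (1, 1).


Doubling: s = (3 x1^2 + a) / (2 y1)
s = (3*1^2 + 1) / (2*1) mod 5 = 2
x3 = s^2 - 2 x1 mod 5 = 2^2 - 2*1 = 2
y3 = s (x1 - x3) - y1 mod 5 = 2 * (1 - 2) - 1 = 2

2P = (2, 2)


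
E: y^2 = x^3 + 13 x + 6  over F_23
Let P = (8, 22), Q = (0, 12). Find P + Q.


P != Q, so use the chord formula.
s = (y2 - y1) / (x2 - x1) = (13) / (15) mod 23 = 7
x3 = s^2 - x1 - x2 mod 23 = 7^2 - 8 - 0 = 18
y3 = s (x1 - x3) - y1 mod 23 = 7 * (8 - 18) - 22 = 0

P + Q = (18, 0)


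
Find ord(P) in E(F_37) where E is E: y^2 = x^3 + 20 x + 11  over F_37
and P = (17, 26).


Compute successive multiples of P until we hit O:
  1P = (17, 26)
  2P = (28, 29)
  3P = (4, 28)
  4P = (25, 35)
  5P = (35, 0)
  6P = (25, 2)
  7P = (4, 9)
  8P = (28, 8)
  ... (continuing to 10P)
  10P = O

ord(P) = 10


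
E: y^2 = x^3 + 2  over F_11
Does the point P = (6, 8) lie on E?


Check whether y^2 = x^3 + 0 x + 2 (mod 11) for (x, y) = (6, 8).
LHS: y^2 = 8^2 mod 11 = 9
RHS: x^3 + 0 x + 2 = 6^3 + 0*6 + 2 mod 11 = 9
LHS = RHS

Yes, on the curve


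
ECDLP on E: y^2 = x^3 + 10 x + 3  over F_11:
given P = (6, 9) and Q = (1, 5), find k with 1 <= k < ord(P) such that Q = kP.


Enumerate multiples of P until we hit Q = (1, 5):
  1P = (6, 9)
  2P = (3, 7)
  3P = (0, 6)
  4P = (8, 1)
  5P = (2, 8)
  6P = (1, 6)
  7P = (7, 8)
  8P = (10, 6)
  9P = (10, 5)
  10P = (7, 3)
  11P = (1, 5)
Match found at i = 11.

k = 11


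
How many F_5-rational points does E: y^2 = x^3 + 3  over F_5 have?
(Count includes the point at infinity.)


For each x in F_5, count y with y^2 = x^3 + 0 x + 3 mod 5:
  x = 1: RHS = 4, y in [2, 3]  -> 2 point(s)
  x = 2: RHS = 1, y in [1, 4]  -> 2 point(s)
  x = 3: RHS = 0, y in [0]  -> 1 point(s)
Affine points: 5. Add the point at infinity: total = 6.

#E(F_5) = 6


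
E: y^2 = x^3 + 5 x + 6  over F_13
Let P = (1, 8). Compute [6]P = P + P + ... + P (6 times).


k = 6 = 110_2 (binary, LSB first: 011)
Double-and-add from P = (1, 8):
  bit 0 = 0: acc unchanged = O
  bit 1 = 1: acc = O + (8, 8) = (8, 8)
  bit 2 = 1: acc = (8, 8) + (9, 0) = (8, 5)

6P = (8, 5)


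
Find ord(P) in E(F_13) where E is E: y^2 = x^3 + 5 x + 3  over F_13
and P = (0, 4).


Compute successive multiples of P until we hit O:
  1P = (0, 4)
  2P = (1, 10)
  3P = (9, 7)
  4P = (7, 11)
  5P = (7, 2)
  6P = (9, 6)
  7P = (1, 3)
  8P = (0, 9)
  ... (continuing to 9P)
  9P = O

ord(P) = 9


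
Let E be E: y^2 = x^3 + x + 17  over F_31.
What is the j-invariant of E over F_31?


Delta = -16(4 a^3 + 27 b^2) mod 31 = 18
-1728 * (4 a)^3 = -1728 * (4*1)^3 mod 31 = 16
j = 16 * 18^(-1) mod 31 = 25

j = 25 (mod 31)


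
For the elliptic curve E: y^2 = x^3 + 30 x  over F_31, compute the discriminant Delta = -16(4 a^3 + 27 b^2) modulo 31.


4 a^3 + 27 b^2 = 4*30^3 + 27*0^2 = 108000 + 0 = 108000
Delta = -16 * (108000) = -1728000
Delta mod 31 = 2

Delta = 2 (mod 31)


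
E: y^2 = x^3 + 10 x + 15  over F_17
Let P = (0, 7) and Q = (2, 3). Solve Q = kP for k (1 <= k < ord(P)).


Enumerate multiples of P until we hit Q = (2, 3):
  1P = (0, 7)
  2P = (13, 8)
  3P = (3, 15)
  4P = (6, 11)
  5P = (2, 3)
Match found at i = 5.

k = 5


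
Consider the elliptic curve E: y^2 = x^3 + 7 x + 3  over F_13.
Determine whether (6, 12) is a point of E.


Check whether y^2 = x^3 + 7 x + 3 (mod 13) for (x, y) = (6, 12).
LHS: y^2 = 12^2 mod 13 = 1
RHS: x^3 + 7 x + 3 = 6^3 + 7*6 + 3 mod 13 = 1
LHS = RHS

Yes, on the curve


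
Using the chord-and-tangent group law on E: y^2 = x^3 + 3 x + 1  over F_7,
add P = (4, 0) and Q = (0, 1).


P != Q, so use the chord formula.
s = (y2 - y1) / (x2 - x1) = (1) / (3) mod 7 = 5
x3 = s^2 - x1 - x2 mod 7 = 5^2 - 4 - 0 = 0
y3 = s (x1 - x3) - y1 mod 7 = 5 * (4 - 0) - 0 = 6

P + Q = (0, 6)


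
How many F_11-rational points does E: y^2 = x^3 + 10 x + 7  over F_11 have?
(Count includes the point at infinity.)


For each x in F_11, count y with y^2 = x^3 + 10 x + 7 mod 11:
  x = 3: RHS = 9, y in [3, 8]  -> 2 point(s)
  x = 4: RHS = 1, y in [1, 10]  -> 2 point(s)
  x = 8: RHS = 5, y in [4, 7]  -> 2 point(s)
  x = 9: RHS = 1, y in [1, 10]  -> 2 point(s)
Affine points: 8. Add the point at infinity: total = 9.

#E(F_11) = 9


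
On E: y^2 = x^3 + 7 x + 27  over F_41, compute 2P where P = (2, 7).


Doubling: s = (3 x1^2 + a) / (2 y1)
s = (3*2^2 + 7) / (2*7) mod 41 = 16
x3 = s^2 - 2 x1 mod 41 = 16^2 - 2*2 = 6
y3 = s (x1 - x3) - y1 mod 41 = 16 * (2 - 6) - 7 = 11

2P = (6, 11)


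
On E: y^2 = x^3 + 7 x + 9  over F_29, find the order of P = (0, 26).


Compute successive multiples of P until we hit O:
  1P = (0, 26)
  2P = (7, 16)
  3P = (27, 25)
  4P = (24, 20)
  5P = (25, 2)
  6P = (11, 24)
  7P = (13, 8)
  8P = (15, 26)
  ... (continuing to 19P)
  19P = O

ord(P) = 19


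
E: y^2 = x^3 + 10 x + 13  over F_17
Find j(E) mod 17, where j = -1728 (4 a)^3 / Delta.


Delta = -16(4 a^3 + 27 b^2) mod 17 = 12
-1728 * (4 a)^3 = -1728 * (4*10)^3 mod 17 = 4
j = 4 * 12^(-1) mod 17 = 6

j = 6 (mod 17)


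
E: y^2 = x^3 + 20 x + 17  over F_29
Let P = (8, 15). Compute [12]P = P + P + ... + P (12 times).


k = 12 = 1100_2 (binary, LSB first: 0011)
Double-and-add from P = (8, 15):
  bit 0 = 0: acc unchanged = O
  bit 1 = 0: acc unchanged = O
  bit 2 = 1: acc = O + (24, 13) = (24, 13)
  bit 3 = 1: acc = (24, 13) + (1, 3) = (10, 12)

12P = (10, 12)


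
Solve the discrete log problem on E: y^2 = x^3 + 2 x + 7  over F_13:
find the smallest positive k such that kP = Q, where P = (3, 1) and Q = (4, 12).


Enumerate multiples of P until we hit Q = (4, 12):
  1P = (3, 1)
  2P = (6, 1)
  3P = (4, 12)
Match found at i = 3.

k = 3


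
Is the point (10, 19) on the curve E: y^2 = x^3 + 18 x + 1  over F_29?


Check whether y^2 = x^3 + 18 x + 1 (mod 29) for (x, y) = (10, 19).
LHS: y^2 = 19^2 mod 29 = 13
RHS: x^3 + 18 x + 1 = 10^3 + 18*10 + 1 mod 29 = 21
LHS != RHS

No, not on the curve


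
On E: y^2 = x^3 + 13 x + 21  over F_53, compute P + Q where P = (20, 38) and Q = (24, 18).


P != Q, so use the chord formula.
s = (y2 - y1) / (x2 - x1) = (33) / (4) mod 53 = 48
x3 = s^2 - x1 - x2 mod 53 = 48^2 - 20 - 24 = 34
y3 = s (x1 - x3) - y1 mod 53 = 48 * (20 - 34) - 38 = 32

P + Q = (34, 32)


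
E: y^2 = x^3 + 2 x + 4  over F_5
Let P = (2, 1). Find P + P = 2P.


Doubling: s = (3 x1^2 + a) / (2 y1)
s = (3*2^2 + 2) / (2*1) mod 5 = 2
x3 = s^2 - 2 x1 mod 5 = 2^2 - 2*2 = 0
y3 = s (x1 - x3) - y1 mod 5 = 2 * (2 - 0) - 1 = 3

2P = (0, 3)


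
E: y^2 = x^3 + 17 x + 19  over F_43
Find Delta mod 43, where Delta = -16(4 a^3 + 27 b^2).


4 a^3 + 27 b^2 = 4*17^3 + 27*19^2 = 19652 + 9747 = 29399
Delta = -16 * (29399) = -470384
Delta mod 43 = 36

Delta = 36 (mod 43)


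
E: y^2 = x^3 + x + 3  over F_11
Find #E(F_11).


For each x in F_11, count y with y^2 = x^3 + 1 x + 3 mod 11:
  x = 0: RHS = 3, y in [5, 6]  -> 2 point(s)
  x = 1: RHS = 5, y in [4, 7]  -> 2 point(s)
  x = 3: RHS = 0, y in [0]  -> 1 point(s)
  x = 4: RHS = 5, y in [4, 7]  -> 2 point(s)
  x = 5: RHS = 1, y in [1, 10]  -> 2 point(s)
  x = 6: RHS = 5, y in [4, 7]  -> 2 point(s)
  x = 7: RHS = 1, y in [1, 10]  -> 2 point(s)
  x = 9: RHS = 4, y in [2, 9]  -> 2 point(s)
  x = 10: RHS = 1, y in [1, 10]  -> 2 point(s)
Affine points: 17. Add the point at infinity: total = 18.

#E(F_11) = 18


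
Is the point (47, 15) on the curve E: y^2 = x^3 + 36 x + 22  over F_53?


Check whether y^2 = x^3 + 36 x + 22 (mod 53) for (x, y) = (47, 15).
LHS: y^2 = 15^2 mod 53 = 13
RHS: x^3 + 36 x + 22 = 47^3 + 36*47 + 22 mod 53 = 14
LHS != RHS

No, not on the curve


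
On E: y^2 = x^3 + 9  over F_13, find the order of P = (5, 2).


Compute successive multiples of P until we hit O:
  1P = (5, 2)
  2P = (6, 2)
  3P = (2, 11)
  4P = (2, 2)
  5P = (6, 11)
  6P = (5, 11)
  7P = O

ord(P) = 7


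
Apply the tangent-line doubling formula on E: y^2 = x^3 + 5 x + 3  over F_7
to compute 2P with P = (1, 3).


Doubling: s = (3 x1^2 + a) / (2 y1)
s = (3*1^2 + 5) / (2*3) mod 7 = 6
x3 = s^2 - 2 x1 mod 7 = 6^2 - 2*1 = 6
y3 = s (x1 - x3) - y1 mod 7 = 6 * (1 - 6) - 3 = 2

2P = (6, 2)


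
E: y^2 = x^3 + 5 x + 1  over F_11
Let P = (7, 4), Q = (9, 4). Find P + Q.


P != Q, so use the chord formula.
s = (y2 - y1) / (x2 - x1) = (0) / (2) mod 11 = 0
x3 = s^2 - x1 - x2 mod 11 = 0^2 - 7 - 9 = 6
y3 = s (x1 - x3) - y1 mod 11 = 0 * (7 - 6) - 4 = 7

P + Q = (6, 7)


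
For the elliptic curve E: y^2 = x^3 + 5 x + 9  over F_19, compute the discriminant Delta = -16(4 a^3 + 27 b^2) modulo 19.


4 a^3 + 27 b^2 = 4*5^3 + 27*9^2 = 500 + 2187 = 2687
Delta = -16 * (2687) = -42992
Delta mod 19 = 5

Delta = 5 (mod 19)


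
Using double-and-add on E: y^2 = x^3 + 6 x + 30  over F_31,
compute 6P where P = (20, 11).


k = 6 = 110_2 (binary, LSB first: 011)
Double-and-add from P = (20, 11):
  bit 0 = 0: acc unchanged = O
  bit 1 = 1: acc = O + (29, 17) = (29, 17)
  bit 2 = 1: acc = (29, 17) + (9, 10) = (18, 7)

6P = (18, 7)


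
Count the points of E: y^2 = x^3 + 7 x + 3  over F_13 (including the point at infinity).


For each x in F_13, count y with y^2 = x^3 + 7 x + 3 mod 13:
  x = 0: RHS = 3, y in [4, 9]  -> 2 point(s)
  x = 2: RHS = 12, y in [5, 8]  -> 2 point(s)
  x = 3: RHS = 12, y in [5, 8]  -> 2 point(s)
  x = 4: RHS = 4, y in [2, 11]  -> 2 point(s)
  x = 6: RHS = 1, y in [1, 12]  -> 2 point(s)
  x = 8: RHS = 12, y in [5, 8]  -> 2 point(s)
Affine points: 12. Add the point at infinity: total = 13.

#E(F_13) = 13


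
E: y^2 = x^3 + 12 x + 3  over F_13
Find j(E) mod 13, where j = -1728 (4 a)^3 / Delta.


Delta = -16(4 a^3 + 27 b^2) mod 13 = 11
-1728 * (4 a)^3 = -1728 * (4*12)^3 mod 13 = 1
j = 1 * 11^(-1) mod 13 = 6

j = 6 (mod 13)


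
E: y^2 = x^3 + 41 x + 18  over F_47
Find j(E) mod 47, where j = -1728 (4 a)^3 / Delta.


Delta = -16(4 a^3 + 27 b^2) mod 47 = 4
-1728 * (4 a)^3 = -1728 * (4*41)^3 mod 47 = 28
j = 28 * 4^(-1) mod 47 = 7

j = 7 (mod 47)


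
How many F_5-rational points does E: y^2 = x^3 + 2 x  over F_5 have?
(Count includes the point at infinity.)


For each x in F_5, count y with y^2 = x^3 + 2 x + 0 mod 5:
  x = 0: RHS = 0, y in [0]  -> 1 point(s)
Affine points: 1. Add the point at infinity: total = 2.

#E(F_5) = 2


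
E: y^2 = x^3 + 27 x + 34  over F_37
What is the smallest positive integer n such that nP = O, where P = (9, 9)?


Compute successive multiples of P until we hit O:
  1P = (9, 9)
  2P = (22, 18)
  3P = (31, 27)
  4P = (31, 10)
  5P = (22, 19)
  6P = (9, 28)
  7P = O

ord(P) = 7


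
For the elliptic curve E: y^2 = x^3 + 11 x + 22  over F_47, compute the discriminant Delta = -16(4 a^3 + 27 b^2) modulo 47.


4 a^3 + 27 b^2 = 4*11^3 + 27*22^2 = 5324 + 13068 = 18392
Delta = -16 * (18392) = -294272
Delta mod 47 = 42

Delta = 42 (mod 47)


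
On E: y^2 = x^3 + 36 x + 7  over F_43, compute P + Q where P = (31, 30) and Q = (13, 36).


P != Q, so use the chord formula.
s = (y2 - y1) / (x2 - x1) = (6) / (25) mod 43 = 14
x3 = s^2 - x1 - x2 mod 43 = 14^2 - 31 - 13 = 23
y3 = s (x1 - x3) - y1 mod 43 = 14 * (31 - 23) - 30 = 39

P + Q = (23, 39)


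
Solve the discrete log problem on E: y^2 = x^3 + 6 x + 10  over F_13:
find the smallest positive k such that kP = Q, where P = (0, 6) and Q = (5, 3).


Enumerate multiples of P until we hit Q = (5, 3):
  1P = (0, 6)
  2P = (10, 2)
  3P = (12, 4)
  4P = (5, 10)
  5P = (5, 3)
Match found at i = 5.

k = 5


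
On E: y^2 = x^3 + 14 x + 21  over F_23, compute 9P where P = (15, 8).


k = 9 = 1001_2 (binary, LSB first: 1001)
Double-and-add from P = (15, 8):
  bit 0 = 1: acc = O + (15, 8) = (15, 8)
  bit 1 = 0: acc unchanged = (15, 8)
  bit 2 = 0: acc unchanged = (15, 8)
  bit 3 = 1: acc = (15, 8) + (21, 10) = (5, 3)

9P = (5, 3)


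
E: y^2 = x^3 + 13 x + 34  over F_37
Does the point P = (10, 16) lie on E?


Check whether y^2 = x^3 + 13 x + 34 (mod 37) for (x, y) = (10, 16).
LHS: y^2 = 16^2 mod 37 = 34
RHS: x^3 + 13 x + 34 = 10^3 + 13*10 + 34 mod 37 = 17
LHS != RHS

No, not on the curve


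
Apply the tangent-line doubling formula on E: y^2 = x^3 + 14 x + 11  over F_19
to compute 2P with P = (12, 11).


Doubling: s = (3 x1^2 + a) / (2 y1)
s = (3*12^2 + 14) / (2*11) mod 19 = 3
x3 = s^2 - 2 x1 mod 19 = 3^2 - 2*12 = 4
y3 = s (x1 - x3) - y1 mod 19 = 3 * (12 - 4) - 11 = 13

2P = (4, 13)


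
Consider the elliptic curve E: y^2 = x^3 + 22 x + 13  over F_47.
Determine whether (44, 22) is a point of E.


Check whether y^2 = x^3 + 22 x + 13 (mod 47) for (x, y) = (44, 22).
LHS: y^2 = 22^2 mod 47 = 14
RHS: x^3 + 22 x + 13 = 44^3 + 22*44 + 13 mod 47 = 14
LHS = RHS

Yes, on the curve


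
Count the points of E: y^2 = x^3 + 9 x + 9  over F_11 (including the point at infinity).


For each x in F_11, count y with y^2 = x^3 + 9 x + 9 mod 11:
  x = 0: RHS = 9, y in [3, 8]  -> 2 point(s)
  x = 5: RHS = 3, y in [5, 6]  -> 2 point(s)
  x = 6: RHS = 4, y in [2, 9]  -> 2 point(s)
  x = 9: RHS = 5, y in [4, 7]  -> 2 point(s)
Affine points: 8. Add the point at infinity: total = 9.

#E(F_11) = 9


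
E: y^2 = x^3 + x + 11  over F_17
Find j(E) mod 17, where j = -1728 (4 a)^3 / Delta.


Delta = -16(4 a^3 + 27 b^2) mod 17 = 7
-1728 * (4 a)^3 = -1728 * (4*1)^3 mod 17 = 10
j = 10 * 7^(-1) mod 17 = 16

j = 16 (mod 17)


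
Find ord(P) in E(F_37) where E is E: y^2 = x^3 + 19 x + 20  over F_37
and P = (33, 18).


Compute successive multiples of P until we hit O:
  1P = (33, 18)
  2P = (20, 36)
  3P = (10, 27)
  4P = (35, 23)
  5P = (3, 20)
  6P = (26, 21)
  7P = (25, 5)
  8P = (25, 32)
  ... (continuing to 15P)
  15P = O

ord(P) = 15


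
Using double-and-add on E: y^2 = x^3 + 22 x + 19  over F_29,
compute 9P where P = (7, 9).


k = 9 = 1001_2 (binary, LSB first: 1001)
Double-and-add from P = (7, 9):
  bit 0 = 1: acc = O + (7, 9) = (7, 9)
  bit 1 = 0: acc unchanged = (7, 9)
  bit 2 = 0: acc unchanged = (7, 9)
  bit 3 = 1: acc = (7, 9) + (17, 12) = (28, 5)

9P = (28, 5)


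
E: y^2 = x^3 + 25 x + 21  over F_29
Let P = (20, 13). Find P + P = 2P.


Doubling: s = (3 x1^2 + a) / (2 y1)
s = (3*20^2 + 25) / (2*13) mod 29 = 17
x3 = s^2 - 2 x1 mod 29 = 17^2 - 2*20 = 17
y3 = s (x1 - x3) - y1 mod 29 = 17 * (20 - 17) - 13 = 9

2P = (17, 9)


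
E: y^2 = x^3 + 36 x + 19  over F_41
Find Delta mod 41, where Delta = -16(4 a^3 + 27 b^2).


4 a^3 + 27 b^2 = 4*36^3 + 27*19^2 = 186624 + 9747 = 196371
Delta = -16 * (196371) = -3141936
Delta mod 41 = 17

Delta = 17 (mod 41)


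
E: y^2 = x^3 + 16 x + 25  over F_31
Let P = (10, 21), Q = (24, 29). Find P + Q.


P != Q, so use the chord formula.
s = (y2 - y1) / (x2 - x1) = (8) / (14) mod 31 = 5
x3 = s^2 - x1 - x2 mod 31 = 5^2 - 10 - 24 = 22
y3 = s (x1 - x3) - y1 mod 31 = 5 * (10 - 22) - 21 = 12

P + Q = (22, 12)


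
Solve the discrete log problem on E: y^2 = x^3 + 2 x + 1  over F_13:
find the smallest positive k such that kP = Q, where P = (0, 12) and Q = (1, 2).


Enumerate multiples of P until we hit Q = (1, 2):
  1P = (0, 12)
  2P = (1, 2)
Match found at i = 2.

k = 2


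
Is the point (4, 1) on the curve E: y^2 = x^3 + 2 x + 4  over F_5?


Check whether y^2 = x^3 + 2 x + 4 (mod 5) for (x, y) = (4, 1).
LHS: y^2 = 1^2 mod 5 = 1
RHS: x^3 + 2 x + 4 = 4^3 + 2*4 + 4 mod 5 = 1
LHS = RHS

Yes, on the curve


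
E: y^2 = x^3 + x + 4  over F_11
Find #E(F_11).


For each x in F_11, count y with y^2 = x^3 + 1 x + 4 mod 11:
  x = 0: RHS = 4, y in [2, 9]  -> 2 point(s)
  x = 2: RHS = 3, y in [5, 6]  -> 2 point(s)
  x = 3: RHS = 1, y in [1, 10]  -> 2 point(s)
  x = 9: RHS = 5, y in [4, 7]  -> 2 point(s)
Affine points: 8. Add the point at infinity: total = 9.

#E(F_11) = 9


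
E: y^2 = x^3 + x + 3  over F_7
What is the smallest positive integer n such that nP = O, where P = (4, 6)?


Compute successive multiples of P until we hit O:
  1P = (4, 6)
  2P = (6, 1)
  3P = (5, 0)
  4P = (6, 6)
  5P = (4, 1)
  6P = O

ord(P) = 6


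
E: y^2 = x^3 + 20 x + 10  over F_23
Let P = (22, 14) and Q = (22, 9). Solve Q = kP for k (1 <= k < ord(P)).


Enumerate multiples of P until we hit Q = (22, 9):
  1P = (22, 14)
  2P = (2, 9)
  3P = (12, 0)
  4P = (2, 14)
  5P = (22, 9)
Match found at i = 5.

k = 5


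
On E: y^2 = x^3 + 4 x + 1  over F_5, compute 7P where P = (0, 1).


k = 7 = 111_2 (binary, LSB first: 111)
Double-and-add from P = (0, 1):
  bit 0 = 1: acc = O + (0, 1) = (0, 1)
  bit 1 = 1: acc = (0, 1) + (4, 1) = (1, 4)
  bit 2 = 1: acc = (1, 4) + (3, 0) = (0, 4)

7P = (0, 4)


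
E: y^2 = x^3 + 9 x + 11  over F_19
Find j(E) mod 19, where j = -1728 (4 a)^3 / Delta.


Delta = -16(4 a^3 + 27 b^2) mod 19 = 5
-1728 * (4 a)^3 = -1728 * (4*9)^3 mod 19 = 11
j = 11 * 5^(-1) mod 19 = 6

j = 6 (mod 19)


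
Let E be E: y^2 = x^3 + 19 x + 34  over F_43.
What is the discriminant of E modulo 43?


4 a^3 + 27 b^2 = 4*19^3 + 27*34^2 = 27436 + 31212 = 58648
Delta = -16 * (58648) = -938368
Delta mod 43 = 21

Delta = 21 (mod 43)


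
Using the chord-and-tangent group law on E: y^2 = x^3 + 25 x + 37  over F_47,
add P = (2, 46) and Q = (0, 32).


P != Q, so use the chord formula.
s = (y2 - y1) / (x2 - x1) = (33) / (45) mod 47 = 7
x3 = s^2 - x1 - x2 mod 47 = 7^2 - 2 - 0 = 0
y3 = s (x1 - x3) - y1 mod 47 = 7 * (2 - 0) - 46 = 15

P + Q = (0, 15)


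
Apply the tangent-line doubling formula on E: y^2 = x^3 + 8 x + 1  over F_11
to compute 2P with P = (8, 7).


Doubling: s = (3 x1^2 + a) / (2 y1)
s = (3*8^2 + 8) / (2*7) mod 11 = 8
x3 = s^2 - 2 x1 mod 11 = 8^2 - 2*8 = 4
y3 = s (x1 - x3) - y1 mod 11 = 8 * (8 - 4) - 7 = 3

2P = (4, 3)


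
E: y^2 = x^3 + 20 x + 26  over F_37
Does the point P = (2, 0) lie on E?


Check whether y^2 = x^3 + 20 x + 26 (mod 37) for (x, y) = (2, 0).
LHS: y^2 = 0^2 mod 37 = 0
RHS: x^3 + 20 x + 26 = 2^3 + 20*2 + 26 mod 37 = 0
LHS = RHS

Yes, on the curve


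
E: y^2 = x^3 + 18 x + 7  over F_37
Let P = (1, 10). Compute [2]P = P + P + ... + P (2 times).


k = 2 = 10_2 (binary, LSB first: 01)
Double-and-add from P = (1, 10):
  bit 0 = 0: acc unchanged = O
  bit 1 = 1: acc = O + (9, 26) = (9, 26)

2P = (9, 26)


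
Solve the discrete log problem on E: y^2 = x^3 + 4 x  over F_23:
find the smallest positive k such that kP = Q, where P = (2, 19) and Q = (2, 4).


Enumerate multiples of P until we hit Q = (2, 4):
  1P = (2, 19)
  2P = (0, 0)
  3P = (2, 4)
Match found at i = 3.

k = 3


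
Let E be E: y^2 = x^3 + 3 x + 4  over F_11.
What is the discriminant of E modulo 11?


4 a^3 + 27 b^2 = 4*3^3 + 27*4^2 = 108 + 432 = 540
Delta = -16 * (540) = -8640
Delta mod 11 = 6

Delta = 6 (mod 11)


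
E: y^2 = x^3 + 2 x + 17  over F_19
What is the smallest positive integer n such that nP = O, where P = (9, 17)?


Compute successive multiples of P until we hit O:
  1P = (9, 17)
  2P = (6, 13)
  3P = (10, 7)
  4P = (5, 0)
  5P = (10, 12)
  6P = (6, 6)
  7P = (9, 2)
  8P = O

ord(P) = 8


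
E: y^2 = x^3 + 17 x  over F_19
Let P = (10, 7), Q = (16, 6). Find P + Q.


P != Q, so use the chord formula.
s = (y2 - y1) / (x2 - x1) = (18) / (6) mod 19 = 3
x3 = s^2 - x1 - x2 mod 19 = 3^2 - 10 - 16 = 2
y3 = s (x1 - x3) - y1 mod 19 = 3 * (10 - 2) - 7 = 17

P + Q = (2, 17)


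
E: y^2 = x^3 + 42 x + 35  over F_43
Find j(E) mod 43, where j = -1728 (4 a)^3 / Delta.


Delta = -16(4 a^3 + 27 b^2) mod 43 = 22
-1728 * (4 a)^3 = -1728 * (4*42)^3 mod 43 = 39
j = 39 * 22^(-1) mod 43 = 35

j = 35 (mod 43)


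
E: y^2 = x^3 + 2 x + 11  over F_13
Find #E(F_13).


For each x in F_13, count y with y^2 = x^3 + 2 x + 11 mod 13:
  x = 1: RHS = 1, y in [1, 12]  -> 2 point(s)
  x = 2: RHS = 10, y in [6, 7]  -> 2 point(s)
  x = 5: RHS = 3, y in [4, 9]  -> 2 point(s)
  x = 7: RHS = 4, y in [2, 11]  -> 2 point(s)
  x = 9: RHS = 4, y in [2, 11]  -> 2 point(s)
  x = 10: RHS = 4, y in [2, 11]  -> 2 point(s)
  x = 11: RHS = 12, y in [5, 8]  -> 2 point(s)
Affine points: 14. Add the point at infinity: total = 15.

#E(F_13) = 15


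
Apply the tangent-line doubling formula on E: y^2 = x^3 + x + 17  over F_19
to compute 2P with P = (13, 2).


Doubling: s = (3 x1^2 + a) / (2 y1)
s = (3*13^2 + 1) / (2*2) mod 19 = 13
x3 = s^2 - 2 x1 mod 19 = 13^2 - 2*13 = 10
y3 = s (x1 - x3) - y1 mod 19 = 13 * (13 - 10) - 2 = 18

2P = (10, 18)


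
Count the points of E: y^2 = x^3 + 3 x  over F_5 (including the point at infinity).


For each x in F_5, count y with y^2 = x^3 + 3 x + 0 mod 5:
  x = 0: RHS = 0, y in [0]  -> 1 point(s)
  x = 1: RHS = 4, y in [2, 3]  -> 2 point(s)
  x = 2: RHS = 4, y in [2, 3]  -> 2 point(s)
  x = 3: RHS = 1, y in [1, 4]  -> 2 point(s)
  x = 4: RHS = 1, y in [1, 4]  -> 2 point(s)
Affine points: 9. Add the point at infinity: total = 10.

#E(F_5) = 10


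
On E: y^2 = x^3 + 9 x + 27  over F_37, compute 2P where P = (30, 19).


Doubling: s = (3 x1^2 + a) / (2 y1)
s = (3*30^2 + 9) / (2*19) mod 37 = 8
x3 = s^2 - 2 x1 mod 37 = 8^2 - 2*30 = 4
y3 = s (x1 - x3) - y1 mod 37 = 8 * (30 - 4) - 19 = 4

2P = (4, 4)


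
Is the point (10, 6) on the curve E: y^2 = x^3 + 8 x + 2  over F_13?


Check whether y^2 = x^3 + 8 x + 2 (mod 13) for (x, y) = (10, 6).
LHS: y^2 = 6^2 mod 13 = 10
RHS: x^3 + 8 x + 2 = 10^3 + 8*10 + 2 mod 13 = 3
LHS != RHS

No, not on the curve


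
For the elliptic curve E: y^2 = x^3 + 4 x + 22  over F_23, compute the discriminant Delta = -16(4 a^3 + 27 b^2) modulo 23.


4 a^3 + 27 b^2 = 4*4^3 + 27*22^2 = 256 + 13068 = 13324
Delta = -16 * (13324) = -213184
Delta mod 23 = 3

Delta = 3 (mod 23)


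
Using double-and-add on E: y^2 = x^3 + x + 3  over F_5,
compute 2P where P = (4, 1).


k = 2 = 10_2 (binary, LSB first: 01)
Double-and-add from P = (4, 1):
  bit 0 = 0: acc unchanged = O
  bit 1 = 1: acc = O + (1, 0) = (1, 0)

2P = (1, 0)


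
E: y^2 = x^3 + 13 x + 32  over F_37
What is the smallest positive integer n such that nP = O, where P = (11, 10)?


Compute successive multiples of P until we hit O:
  1P = (11, 10)
  2P = (31, 21)
  3P = (20, 35)
  4P = (16, 9)
  5P = (13, 20)
  6P = (1, 3)
  7P = (34, 22)
  8P = (32, 8)
  ... (continuing to 18P)
  18P = O

ord(P) = 18


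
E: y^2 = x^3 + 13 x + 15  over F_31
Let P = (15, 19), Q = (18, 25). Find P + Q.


P != Q, so use the chord formula.
s = (y2 - y1) / (x2 - x1) = (6) / (3) mod 31 = 2
x3 = s^2 - x1 - x2 mod 31 = 2^2 - 15 - 18 = 2
y3 = s (x1 - x3) - y1 mod 31 = 2 * (15 - 2) - 19 = 7

P + Q = (2, 7)


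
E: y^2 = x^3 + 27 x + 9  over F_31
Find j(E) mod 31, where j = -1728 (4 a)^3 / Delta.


Delta = -16(4 a^3 + 27 b^2) mod 31 = 11
-1728 * (4 a)^3 = -1728 * (4*27)^3 mod 31 = 30
j = 30 * 11^(-1) mod 31 = 14

j = 14 (mod 31)


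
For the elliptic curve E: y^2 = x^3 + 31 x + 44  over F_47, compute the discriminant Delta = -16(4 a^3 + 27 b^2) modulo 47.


4 a^3 + 27 b^2 = 4*31^3 + 27*44^2 = 119164 + 52272 = 171436
Delta = -16 * (171436) = -2742976
Delta mod 47 = 38

Delta = 38 (mod 47)
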